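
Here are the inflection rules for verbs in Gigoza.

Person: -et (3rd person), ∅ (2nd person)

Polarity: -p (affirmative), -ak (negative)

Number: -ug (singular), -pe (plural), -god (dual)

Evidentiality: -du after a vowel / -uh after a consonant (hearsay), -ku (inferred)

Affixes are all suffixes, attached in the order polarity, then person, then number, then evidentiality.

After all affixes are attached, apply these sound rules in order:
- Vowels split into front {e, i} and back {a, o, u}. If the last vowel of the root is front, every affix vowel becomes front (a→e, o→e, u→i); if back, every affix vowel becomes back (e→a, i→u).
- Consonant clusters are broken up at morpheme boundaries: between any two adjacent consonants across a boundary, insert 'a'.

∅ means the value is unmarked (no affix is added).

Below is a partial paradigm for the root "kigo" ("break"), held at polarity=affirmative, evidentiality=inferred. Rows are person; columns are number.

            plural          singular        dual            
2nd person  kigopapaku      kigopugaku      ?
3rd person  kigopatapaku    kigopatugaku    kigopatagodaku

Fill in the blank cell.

Attach polarity affirmative -p → kigop.
person = 2nd person: zero marking, form stays kigop.
Attach number dual -god → kigopgod.
Attach evidentiality inferred -ku → kigopgodku.
Vowel harmony: no change.
Apply epenthesis: kigopgodku → kigopagodaku.

kigopagodaku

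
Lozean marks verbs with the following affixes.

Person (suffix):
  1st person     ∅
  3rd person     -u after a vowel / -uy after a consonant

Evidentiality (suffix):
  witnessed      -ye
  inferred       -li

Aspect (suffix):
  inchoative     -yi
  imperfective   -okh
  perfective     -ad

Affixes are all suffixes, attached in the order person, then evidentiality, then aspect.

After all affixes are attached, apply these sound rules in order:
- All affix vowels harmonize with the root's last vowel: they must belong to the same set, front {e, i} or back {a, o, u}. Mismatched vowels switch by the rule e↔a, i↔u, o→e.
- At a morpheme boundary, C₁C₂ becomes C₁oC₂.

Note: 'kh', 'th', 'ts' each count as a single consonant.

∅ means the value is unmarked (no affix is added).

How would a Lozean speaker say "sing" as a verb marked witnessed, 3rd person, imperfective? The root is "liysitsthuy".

Attach person 3rd person -uy (after consonant 'y') → liysitsthuyuy.
Attach evidentiality witnessed -ye → liysitsthuyuyye.
Attach aspect imperfective -okh → liysitsthuyuyyeokh.
Apply vowel harmony: liysitsthuyuyyeokh → liysitsthuyuyyaokh.
Apply epenthesis: liysitsthuyuyyaokh → liysitsthuyuyoyaokh.

liysitsthuyuyoyaokh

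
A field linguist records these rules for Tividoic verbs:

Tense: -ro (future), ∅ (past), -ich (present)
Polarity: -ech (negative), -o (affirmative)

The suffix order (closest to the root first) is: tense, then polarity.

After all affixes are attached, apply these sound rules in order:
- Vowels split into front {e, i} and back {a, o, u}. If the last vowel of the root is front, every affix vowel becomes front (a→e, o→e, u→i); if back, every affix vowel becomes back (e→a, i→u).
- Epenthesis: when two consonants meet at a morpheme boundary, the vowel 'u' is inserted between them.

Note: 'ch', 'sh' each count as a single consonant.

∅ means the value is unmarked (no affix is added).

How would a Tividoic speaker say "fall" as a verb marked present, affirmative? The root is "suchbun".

Attach tense present -ich → suchbunich.
Attach polarity affirmative -o → suchbunicho.
Apply vowel harmony: suchbunicho → suchbunucho.
Epenthesis: no change.

suchbunucho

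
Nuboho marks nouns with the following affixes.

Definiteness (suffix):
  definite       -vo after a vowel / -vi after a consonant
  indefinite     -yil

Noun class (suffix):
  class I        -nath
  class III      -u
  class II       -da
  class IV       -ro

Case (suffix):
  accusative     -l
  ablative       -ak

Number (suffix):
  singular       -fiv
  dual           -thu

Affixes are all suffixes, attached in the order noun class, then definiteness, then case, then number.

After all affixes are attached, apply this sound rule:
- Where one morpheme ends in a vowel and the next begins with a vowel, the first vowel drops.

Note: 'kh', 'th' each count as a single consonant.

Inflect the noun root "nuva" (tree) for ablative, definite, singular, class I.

Attach noun class class I -nath → nuvanath.
Attach definiteness definite -vi (after consonant 'th') → nuvanathvi.
Attach case ablative -ak → nuvanathviak.
Attach number singular -fiv → nuvanathviakfiv.
Apply vowel deletion: nuvanathviakfiv → nuvanathvakfiv.

nuvanathvakfiv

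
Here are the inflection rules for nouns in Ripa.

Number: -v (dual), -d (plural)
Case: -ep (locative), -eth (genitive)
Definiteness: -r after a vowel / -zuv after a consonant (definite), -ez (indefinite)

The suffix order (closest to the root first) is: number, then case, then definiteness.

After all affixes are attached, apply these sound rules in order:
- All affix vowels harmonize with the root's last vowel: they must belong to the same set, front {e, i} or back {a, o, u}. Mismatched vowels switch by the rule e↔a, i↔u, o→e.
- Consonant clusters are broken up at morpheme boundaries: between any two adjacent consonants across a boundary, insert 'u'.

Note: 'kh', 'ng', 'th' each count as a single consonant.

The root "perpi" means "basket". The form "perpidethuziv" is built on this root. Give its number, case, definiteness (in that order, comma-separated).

Segment: perpi-d-eth-zuv.
number: -d → plural.
case: -eth → genitive.
definiteness: -r/zuv → definite.

plural, genitive, definite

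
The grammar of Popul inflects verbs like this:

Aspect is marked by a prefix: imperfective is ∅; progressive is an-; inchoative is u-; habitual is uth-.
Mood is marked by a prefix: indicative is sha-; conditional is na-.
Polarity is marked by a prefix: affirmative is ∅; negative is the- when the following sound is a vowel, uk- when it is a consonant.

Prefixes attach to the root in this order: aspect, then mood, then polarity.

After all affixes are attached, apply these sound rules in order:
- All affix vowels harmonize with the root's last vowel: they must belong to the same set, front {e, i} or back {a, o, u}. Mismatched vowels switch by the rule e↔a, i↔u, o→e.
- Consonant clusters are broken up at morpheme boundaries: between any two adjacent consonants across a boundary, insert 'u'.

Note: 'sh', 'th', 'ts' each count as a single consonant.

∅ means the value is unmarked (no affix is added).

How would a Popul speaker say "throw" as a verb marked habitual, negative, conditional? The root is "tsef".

Attach aspect habitual uth- → uthtsef.
Attach mood conditional na- → nauthtsef.
Attach polarity negative uk- (before consonant 'n') → uknauthtsef.
Apply vowel harmony: uknauthtsef → ikneithtsef.
Apply epenthesis: ikneithtsef → ikuneithutsef.

ikuneithutsef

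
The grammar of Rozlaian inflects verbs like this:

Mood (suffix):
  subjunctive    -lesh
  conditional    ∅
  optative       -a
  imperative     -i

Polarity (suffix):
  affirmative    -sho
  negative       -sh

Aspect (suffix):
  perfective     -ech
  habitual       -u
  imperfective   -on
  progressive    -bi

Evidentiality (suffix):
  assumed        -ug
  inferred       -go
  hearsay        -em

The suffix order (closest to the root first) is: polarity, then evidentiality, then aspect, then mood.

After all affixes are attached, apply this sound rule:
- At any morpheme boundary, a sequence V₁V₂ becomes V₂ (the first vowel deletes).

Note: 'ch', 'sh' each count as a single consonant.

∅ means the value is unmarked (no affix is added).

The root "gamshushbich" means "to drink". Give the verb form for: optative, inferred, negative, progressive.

gamshushbichshgoba

Attach polarity negative -sh → gamshushbichsh.
Attach evidentiality inferred -go → gamshushbichshgo.
Attach aspect progressive -bi → gamshushbichshgobi.
Attach mood optative -a → gamshushbichshgobia.
Apply vowel deletion: gamshushbichshgobia → gamshushbichshgoba.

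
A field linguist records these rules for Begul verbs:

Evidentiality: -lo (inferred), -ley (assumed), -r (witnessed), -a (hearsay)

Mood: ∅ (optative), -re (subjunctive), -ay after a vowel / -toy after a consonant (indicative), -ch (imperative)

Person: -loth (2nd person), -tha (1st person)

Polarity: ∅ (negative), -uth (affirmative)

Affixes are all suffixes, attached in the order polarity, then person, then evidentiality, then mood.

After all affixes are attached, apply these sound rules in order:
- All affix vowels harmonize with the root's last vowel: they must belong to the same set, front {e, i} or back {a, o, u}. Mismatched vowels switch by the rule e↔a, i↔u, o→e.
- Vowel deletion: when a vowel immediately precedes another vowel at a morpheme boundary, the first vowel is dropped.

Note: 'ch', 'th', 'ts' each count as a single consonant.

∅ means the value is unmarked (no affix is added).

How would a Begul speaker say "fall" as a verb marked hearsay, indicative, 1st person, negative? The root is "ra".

rathay

polarity = negative: zero marking, form stays ra.
Attach person 1st person -tha → ratha.
Attach evidentiality hearsay -a → rathaa.
Attach mood indicative -ay (after vowel 'a') → rathaaay.
Vowel harmony: no change.
Apply vowel deletion: rathaaay → rathay.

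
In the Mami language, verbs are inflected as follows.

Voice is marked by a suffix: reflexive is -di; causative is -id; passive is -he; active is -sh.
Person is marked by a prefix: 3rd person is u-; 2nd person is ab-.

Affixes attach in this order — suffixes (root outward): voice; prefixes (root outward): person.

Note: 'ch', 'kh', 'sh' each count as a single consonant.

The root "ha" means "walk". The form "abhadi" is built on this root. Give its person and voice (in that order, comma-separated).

2nd person, reflexive

Segment: ab-ha-di.
person: ab- → 2nd person.
voice: -di → reflexive.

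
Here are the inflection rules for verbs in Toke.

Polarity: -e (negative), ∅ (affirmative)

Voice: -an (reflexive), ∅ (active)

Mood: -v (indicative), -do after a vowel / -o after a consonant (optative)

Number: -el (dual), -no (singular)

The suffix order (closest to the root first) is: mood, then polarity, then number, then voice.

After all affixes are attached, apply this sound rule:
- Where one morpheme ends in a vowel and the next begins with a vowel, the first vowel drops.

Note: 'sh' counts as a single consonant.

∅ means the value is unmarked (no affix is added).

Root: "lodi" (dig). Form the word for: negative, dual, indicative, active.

lodivel

Attach mood indicative -v → lodiv.
Attach polarity negative -e → lodive.
Attach number dual -el → lodiveel.
voice = active: zero marking, form stays lodiveel.
Apply vowel deletion: lodiveel → lodivel.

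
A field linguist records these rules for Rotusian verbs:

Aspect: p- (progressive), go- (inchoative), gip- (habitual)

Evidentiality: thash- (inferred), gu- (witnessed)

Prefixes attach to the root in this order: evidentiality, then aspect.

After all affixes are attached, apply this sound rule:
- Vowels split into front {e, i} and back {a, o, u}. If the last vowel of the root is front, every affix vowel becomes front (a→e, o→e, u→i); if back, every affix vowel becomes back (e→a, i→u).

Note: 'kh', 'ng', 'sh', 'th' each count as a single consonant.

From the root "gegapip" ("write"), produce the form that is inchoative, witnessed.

gegigegapip

Attach evidentiality witnessed gu- → gugegapip.
Attach aspect inchoative go- → gogugegapip.
Apply vowel harmony: gogugegapip → gegigegapip.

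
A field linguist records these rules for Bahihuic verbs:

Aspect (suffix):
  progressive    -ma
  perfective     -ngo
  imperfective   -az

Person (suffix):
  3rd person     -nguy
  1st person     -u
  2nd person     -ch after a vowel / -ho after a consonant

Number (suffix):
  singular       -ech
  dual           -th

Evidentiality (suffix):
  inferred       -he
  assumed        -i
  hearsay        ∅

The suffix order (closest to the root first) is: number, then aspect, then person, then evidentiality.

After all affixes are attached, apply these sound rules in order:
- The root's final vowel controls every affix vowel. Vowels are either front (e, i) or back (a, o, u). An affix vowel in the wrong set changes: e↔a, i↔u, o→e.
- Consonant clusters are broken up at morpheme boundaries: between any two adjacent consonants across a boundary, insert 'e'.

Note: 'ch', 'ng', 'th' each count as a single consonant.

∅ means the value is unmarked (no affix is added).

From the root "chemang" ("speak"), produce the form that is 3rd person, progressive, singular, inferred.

Attach number singular -ech → chemangech.
Attach aspect progressive -ma → chemangechma.
Attach person 3rd person -nguy → chemangechmanguy.
Attach evidentiality inferred -he → chemangechmanguyhe.
Apply vowel harmony: chemangechmanguyhe → chemangachmanguyha.
Apply epenthesis: chemangachmanguyha → chemangachemanguyeha.

chemangachemanguyeha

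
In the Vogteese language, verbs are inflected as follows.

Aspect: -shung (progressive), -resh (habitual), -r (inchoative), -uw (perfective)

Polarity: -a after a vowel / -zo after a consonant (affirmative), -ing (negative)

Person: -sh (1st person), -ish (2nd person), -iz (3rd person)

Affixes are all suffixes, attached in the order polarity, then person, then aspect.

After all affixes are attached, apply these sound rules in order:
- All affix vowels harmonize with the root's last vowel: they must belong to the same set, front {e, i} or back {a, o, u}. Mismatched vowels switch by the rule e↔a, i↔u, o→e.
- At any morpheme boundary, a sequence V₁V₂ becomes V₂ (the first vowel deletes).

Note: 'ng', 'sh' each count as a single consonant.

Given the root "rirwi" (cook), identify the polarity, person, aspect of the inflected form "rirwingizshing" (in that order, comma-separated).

Segment: rirwi-ing-iz-shung.
polarity: -ing → negative.
person: -iz → 3rd person.
aspect: -shung → progressive.

negative, 3rd person, progressive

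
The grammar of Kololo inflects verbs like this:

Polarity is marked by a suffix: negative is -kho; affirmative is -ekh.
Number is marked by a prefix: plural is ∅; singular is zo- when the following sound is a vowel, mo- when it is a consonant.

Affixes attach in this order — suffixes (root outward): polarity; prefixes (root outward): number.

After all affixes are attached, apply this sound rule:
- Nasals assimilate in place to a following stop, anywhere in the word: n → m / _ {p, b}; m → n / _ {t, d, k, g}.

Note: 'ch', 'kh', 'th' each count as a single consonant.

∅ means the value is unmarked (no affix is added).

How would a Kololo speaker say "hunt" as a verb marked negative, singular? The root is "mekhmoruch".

Attach number singular mo- (before consonant 'm') → momekhmoruch.
Attach polarity negative -kho → momekhmoruchkho.
Nasal assimilation: no change.

momekhmoruchkho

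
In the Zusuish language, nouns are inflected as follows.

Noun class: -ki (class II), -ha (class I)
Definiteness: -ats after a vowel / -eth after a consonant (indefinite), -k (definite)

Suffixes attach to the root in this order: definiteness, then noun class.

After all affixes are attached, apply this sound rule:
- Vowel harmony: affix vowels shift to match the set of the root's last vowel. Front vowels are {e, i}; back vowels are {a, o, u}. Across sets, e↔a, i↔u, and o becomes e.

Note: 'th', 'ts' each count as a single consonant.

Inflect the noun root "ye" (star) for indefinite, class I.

yeetshe

Attach definiteness indefinite -ats (after vowel 'e') → yeats.
Attach noun class class I -ha → yeatsha.
Apply vowel harmony: yeatsha → yeetshe.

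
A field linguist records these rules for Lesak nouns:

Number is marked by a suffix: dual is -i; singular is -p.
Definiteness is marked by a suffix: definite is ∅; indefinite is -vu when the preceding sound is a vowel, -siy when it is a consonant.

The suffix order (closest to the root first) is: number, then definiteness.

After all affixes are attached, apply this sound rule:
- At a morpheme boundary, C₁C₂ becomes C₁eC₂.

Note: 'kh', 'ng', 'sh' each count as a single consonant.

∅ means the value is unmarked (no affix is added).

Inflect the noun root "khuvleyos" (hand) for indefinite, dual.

khuvleyosivu

Attach number dual -i → khuvleyosi.
Attach definiteness indefinite -vu (after vowel 'i') → khuvleyosivu.
Epenthesis: no change.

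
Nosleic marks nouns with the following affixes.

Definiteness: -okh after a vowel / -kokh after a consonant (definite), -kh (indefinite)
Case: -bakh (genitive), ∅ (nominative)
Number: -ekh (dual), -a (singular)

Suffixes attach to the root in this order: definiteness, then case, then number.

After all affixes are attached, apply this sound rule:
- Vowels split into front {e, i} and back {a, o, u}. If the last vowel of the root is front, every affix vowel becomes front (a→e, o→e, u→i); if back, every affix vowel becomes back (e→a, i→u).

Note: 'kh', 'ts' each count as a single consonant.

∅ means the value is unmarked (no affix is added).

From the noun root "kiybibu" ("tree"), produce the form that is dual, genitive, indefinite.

kiybibukhbakhakh

Attach definiteness indefinite -kh → kiybibukh.
Attach case genitive -bakh → kiybibukhbakh.
Attach number dual -ekh → kiybibukhbakhekh.
Apply vowel harmony: kiybibukhbakhekh → kiybibukhbakhakh.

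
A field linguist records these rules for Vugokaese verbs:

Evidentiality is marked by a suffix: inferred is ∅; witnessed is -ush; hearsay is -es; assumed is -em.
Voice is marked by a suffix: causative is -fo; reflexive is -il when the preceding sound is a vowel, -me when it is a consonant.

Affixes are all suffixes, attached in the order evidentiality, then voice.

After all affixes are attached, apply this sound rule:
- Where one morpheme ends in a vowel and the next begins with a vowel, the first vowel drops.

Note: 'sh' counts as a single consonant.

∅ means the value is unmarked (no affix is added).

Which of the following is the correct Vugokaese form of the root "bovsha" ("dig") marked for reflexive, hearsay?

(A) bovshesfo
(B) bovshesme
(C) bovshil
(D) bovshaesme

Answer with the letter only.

B

Attach evidentiality hearsay -es → bovshaes.
Attach voice reflexive -me (after consonant 's') → bovshaesme.
Apply vowel deletion: bovshaesme → bovshesme.
So the correct form is bovshesme, option (B).
(A) bovshesfo is wrong: it uses causative instead of reflexive for voice.
(D) bovshaesme is wrong: it fails to apply the sound rule(s).
(C) bovshil is wrong: it uses inferred instead of hearsay for evidentiality.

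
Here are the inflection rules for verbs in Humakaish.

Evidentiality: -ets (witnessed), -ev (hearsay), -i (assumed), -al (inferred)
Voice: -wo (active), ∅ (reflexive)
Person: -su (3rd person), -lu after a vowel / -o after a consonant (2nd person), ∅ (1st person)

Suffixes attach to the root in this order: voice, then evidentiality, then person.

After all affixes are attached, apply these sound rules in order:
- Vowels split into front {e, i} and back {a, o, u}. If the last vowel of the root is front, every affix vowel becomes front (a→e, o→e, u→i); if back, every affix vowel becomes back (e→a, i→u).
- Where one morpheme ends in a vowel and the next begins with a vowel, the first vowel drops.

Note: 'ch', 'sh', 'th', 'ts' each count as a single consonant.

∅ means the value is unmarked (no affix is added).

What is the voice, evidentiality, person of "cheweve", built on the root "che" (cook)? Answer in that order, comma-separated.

active, hearsay, 2nd person

Segment: che-wo-ev-o.
voice: -wo → active.
evidentiality: -ev → hearsay.
person: -lu/o → 2nd person.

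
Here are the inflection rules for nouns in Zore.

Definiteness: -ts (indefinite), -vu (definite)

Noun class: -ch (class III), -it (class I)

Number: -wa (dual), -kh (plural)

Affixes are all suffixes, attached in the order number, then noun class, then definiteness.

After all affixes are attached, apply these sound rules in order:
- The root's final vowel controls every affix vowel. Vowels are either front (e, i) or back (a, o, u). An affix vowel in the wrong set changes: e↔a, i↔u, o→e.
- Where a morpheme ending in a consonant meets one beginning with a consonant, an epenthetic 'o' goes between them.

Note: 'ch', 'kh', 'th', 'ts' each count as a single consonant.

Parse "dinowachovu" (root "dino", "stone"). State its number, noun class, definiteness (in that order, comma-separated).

dual, class III, definite

Segment: dino-wa-ch-vu.
number: -wa → dual.
noun class: -ch → class III.
definiteness: -vu → definite.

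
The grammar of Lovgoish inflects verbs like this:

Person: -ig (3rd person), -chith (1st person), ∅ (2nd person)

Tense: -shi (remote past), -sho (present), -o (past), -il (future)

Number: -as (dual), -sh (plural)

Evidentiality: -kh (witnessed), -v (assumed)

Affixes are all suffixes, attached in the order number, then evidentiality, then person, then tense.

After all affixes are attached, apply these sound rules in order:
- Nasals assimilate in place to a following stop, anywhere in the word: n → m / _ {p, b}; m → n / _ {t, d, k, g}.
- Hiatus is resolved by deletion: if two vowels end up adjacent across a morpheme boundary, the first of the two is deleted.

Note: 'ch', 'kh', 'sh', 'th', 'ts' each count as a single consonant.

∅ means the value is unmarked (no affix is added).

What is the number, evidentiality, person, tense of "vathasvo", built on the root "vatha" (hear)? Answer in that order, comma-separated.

dual, assumed, 2nd person, past

Segment: vatha-as-v-o.
number: -as → dual.
evidentiality: -v → assumed.
person: ∅ → 2nd person.
tense: -o → past.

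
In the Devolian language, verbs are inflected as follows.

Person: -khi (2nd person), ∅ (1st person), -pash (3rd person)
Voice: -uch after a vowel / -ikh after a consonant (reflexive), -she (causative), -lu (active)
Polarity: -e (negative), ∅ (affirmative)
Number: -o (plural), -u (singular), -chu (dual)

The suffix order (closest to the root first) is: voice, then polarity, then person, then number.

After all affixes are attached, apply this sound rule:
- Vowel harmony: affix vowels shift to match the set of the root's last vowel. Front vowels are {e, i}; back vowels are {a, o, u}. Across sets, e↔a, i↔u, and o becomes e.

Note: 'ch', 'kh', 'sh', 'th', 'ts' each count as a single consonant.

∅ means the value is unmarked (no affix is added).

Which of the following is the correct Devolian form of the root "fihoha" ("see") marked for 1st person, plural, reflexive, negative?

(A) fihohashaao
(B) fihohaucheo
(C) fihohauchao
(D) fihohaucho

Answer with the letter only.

C

Attach voice reflexive -uch (after vowel 'a') → fihohauch.
Attach polarity negative -e → fihohauche.
person = 1st person: zero marking, form stays fihohauche.
Attach number plural -o → fihohaucheo.
Apply vowel harmony: fihohaucheo → fihohauchao.
So the correct form is fihohauchao, option (C).
(A) fihohashaao is wrong: it uses causative instead of reflexive for voice.
(D) fihohaucho is wrong: it uses affirmative instead of negative for polarity.
(B) fihohaucheo is wrong: it fails to apply the sound rule(s).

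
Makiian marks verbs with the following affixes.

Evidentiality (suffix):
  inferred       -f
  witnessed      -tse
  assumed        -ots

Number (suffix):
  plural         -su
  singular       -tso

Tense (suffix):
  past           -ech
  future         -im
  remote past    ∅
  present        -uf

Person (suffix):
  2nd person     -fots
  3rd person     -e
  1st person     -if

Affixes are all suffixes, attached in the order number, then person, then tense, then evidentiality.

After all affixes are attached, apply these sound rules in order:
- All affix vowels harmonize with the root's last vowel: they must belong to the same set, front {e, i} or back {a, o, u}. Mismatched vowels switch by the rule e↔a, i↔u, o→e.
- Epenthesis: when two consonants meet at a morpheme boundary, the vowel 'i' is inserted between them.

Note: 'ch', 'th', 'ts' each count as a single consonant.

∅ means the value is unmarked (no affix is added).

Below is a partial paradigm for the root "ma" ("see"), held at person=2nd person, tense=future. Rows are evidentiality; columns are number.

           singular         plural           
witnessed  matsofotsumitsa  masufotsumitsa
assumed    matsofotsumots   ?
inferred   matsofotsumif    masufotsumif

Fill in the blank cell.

masufotsumots

Attach number plural -su → masu.
Attach person 2nd person -fots → masufots.
Attach tense future -im → masufotsim.
Attach evidentiality assumed -ots → masufotsimots.
Apply vowel harmony: masufotsimots → masufotsumots.
Epenthesis: no change.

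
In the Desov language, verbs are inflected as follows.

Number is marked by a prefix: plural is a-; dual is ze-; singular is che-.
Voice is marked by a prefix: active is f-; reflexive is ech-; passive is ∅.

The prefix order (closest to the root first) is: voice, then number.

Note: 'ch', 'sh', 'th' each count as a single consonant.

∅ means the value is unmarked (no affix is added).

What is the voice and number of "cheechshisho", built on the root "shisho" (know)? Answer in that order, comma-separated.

reflexive, singular

Segment: che-ech-shisho.
voice: ech- → reflexive.
number: che- → singular.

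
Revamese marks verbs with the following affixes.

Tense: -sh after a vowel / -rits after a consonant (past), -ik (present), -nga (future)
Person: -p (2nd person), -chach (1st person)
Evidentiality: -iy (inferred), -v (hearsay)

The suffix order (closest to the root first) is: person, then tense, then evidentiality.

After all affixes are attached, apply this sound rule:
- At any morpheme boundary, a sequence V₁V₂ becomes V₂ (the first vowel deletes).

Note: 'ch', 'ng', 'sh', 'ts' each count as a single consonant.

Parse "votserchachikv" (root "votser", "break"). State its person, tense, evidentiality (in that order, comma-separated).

1st person, present, hearsay

Segment: votser-chach-ik-v.
person: -chach → 1st person.
tense: -ik → present.
evidentiality: -v → hearsay.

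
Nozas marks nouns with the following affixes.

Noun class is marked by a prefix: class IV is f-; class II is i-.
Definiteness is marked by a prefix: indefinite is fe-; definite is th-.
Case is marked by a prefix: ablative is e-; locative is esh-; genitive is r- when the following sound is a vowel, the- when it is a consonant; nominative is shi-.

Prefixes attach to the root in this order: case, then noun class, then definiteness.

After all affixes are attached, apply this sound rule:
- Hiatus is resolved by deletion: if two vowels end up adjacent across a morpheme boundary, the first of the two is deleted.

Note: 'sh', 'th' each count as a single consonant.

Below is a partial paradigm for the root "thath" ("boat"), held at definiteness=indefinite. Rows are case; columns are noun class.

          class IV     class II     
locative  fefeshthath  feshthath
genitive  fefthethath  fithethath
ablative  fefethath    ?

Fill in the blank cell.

Attach case ablative e- → ethath.
Attach noun class class II i- → iethath.
Attach definiteness indefinite fe- → feiethath.
Apply vowel deletion: feiethath → fethath.

fethath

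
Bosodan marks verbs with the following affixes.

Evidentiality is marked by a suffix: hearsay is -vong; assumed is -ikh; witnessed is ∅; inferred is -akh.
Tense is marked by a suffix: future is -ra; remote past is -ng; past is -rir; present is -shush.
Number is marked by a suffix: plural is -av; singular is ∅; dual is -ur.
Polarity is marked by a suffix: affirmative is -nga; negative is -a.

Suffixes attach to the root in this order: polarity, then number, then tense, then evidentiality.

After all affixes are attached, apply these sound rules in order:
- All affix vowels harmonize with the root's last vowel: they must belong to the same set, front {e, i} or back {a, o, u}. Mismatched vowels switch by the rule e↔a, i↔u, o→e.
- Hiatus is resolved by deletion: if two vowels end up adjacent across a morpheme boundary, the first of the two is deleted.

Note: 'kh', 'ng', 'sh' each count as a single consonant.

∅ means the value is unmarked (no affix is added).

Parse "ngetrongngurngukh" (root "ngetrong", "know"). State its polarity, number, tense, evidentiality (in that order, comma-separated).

Segment: ngetrong-nga-ur-ng-ikh.
polarity: -nga → affirmative.
number: -ur → dual.
tense: -ng → remote past.
evidentiality: -ikh → assumed.

affirmative, dual, remote past, assumed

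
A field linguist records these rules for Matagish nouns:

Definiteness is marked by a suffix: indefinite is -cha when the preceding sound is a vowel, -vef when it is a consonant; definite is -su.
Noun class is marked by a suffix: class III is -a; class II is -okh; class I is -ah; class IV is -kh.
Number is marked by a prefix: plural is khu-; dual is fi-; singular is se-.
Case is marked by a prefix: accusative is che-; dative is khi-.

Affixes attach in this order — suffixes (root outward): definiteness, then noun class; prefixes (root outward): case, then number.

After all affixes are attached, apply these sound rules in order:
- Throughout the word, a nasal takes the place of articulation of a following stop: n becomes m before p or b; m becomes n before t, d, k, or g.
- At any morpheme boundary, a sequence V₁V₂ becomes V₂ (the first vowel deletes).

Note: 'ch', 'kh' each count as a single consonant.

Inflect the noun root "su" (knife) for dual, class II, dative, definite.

fikhisusokh

Attach definiteness definite -su → susu.
Attach noun class class II -okh → susuokh.
Attach case dative khi- → khisusuokh.
Attach number dual fi- → fikhisusuokh.
Nasal assimilation: no change.
Apply vowel deletion: fikhisusuokh → fikhisusokh.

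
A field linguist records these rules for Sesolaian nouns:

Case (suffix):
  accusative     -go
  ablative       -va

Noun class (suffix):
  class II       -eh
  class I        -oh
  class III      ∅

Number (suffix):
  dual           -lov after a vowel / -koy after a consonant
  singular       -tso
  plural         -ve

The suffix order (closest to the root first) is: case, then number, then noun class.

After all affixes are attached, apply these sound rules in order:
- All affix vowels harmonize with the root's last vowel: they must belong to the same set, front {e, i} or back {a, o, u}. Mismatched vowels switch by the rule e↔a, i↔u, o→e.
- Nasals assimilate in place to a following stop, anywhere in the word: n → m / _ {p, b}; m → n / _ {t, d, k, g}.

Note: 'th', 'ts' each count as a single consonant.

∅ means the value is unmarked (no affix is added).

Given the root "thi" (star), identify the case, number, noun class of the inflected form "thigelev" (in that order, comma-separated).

accusative, dual, class III

Segment: thi-go-lov.
case: -go → accusative.
number: -lov/koy → dual.
noun class: ∅ → class III.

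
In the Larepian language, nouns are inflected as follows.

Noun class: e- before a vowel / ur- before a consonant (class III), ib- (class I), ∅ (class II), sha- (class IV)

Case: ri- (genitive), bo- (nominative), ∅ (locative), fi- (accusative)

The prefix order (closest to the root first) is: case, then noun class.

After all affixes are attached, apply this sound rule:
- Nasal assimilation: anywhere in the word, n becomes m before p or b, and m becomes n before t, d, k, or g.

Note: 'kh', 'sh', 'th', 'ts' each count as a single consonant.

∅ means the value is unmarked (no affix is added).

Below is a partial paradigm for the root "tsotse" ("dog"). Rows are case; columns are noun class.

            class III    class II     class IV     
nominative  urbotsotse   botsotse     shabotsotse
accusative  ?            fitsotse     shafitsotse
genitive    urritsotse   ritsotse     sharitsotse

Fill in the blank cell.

Attach case accusative fi- → fitsotse.
Attach noun class class III ur- (before consonant 'f') → urfitsotse.
Nasal assimilation: no change.

urfitsotse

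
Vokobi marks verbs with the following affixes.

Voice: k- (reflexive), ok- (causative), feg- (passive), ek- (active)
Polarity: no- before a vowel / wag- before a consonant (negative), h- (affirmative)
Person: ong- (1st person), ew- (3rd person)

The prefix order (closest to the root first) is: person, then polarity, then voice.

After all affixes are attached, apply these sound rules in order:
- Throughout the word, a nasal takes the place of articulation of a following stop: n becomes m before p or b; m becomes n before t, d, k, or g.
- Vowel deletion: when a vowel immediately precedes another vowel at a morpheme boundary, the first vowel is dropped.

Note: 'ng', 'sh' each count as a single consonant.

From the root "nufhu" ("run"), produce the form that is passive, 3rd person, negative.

Attach person 3rd person ew- → ewnufhu.
Attach polarity negative no- (before vowel 'e') → noewnufhu.
Attach voice passive feg- → fegnoewnufhu.
Nasal assimilation: no change.
Apply vowel deletion: fegnoewnufhu → fegnewnufhu.

fegnewnufhu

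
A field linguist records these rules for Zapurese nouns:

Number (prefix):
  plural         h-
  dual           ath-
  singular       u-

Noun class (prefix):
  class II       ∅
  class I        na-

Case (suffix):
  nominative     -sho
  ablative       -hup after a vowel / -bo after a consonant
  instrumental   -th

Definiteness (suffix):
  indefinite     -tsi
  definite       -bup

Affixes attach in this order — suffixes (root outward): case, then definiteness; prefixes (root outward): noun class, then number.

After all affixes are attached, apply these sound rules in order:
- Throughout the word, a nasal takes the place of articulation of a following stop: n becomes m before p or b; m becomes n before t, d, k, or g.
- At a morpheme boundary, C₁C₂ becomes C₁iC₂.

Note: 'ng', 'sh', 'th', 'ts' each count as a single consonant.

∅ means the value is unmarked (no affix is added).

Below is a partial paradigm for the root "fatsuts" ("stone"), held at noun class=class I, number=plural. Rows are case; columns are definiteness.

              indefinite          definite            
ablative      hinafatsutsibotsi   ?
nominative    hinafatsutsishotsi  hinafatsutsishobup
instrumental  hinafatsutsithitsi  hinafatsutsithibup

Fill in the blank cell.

hinafatsutsibobup

Attach noun class class I na- → nafatsuts.
Attach case ablative -bo (after consonant 'ts') → nafatsutsbo.
Attach number plural h- → hnafatsutsbo.
Attach definiteness definite -bup → hnafatsutsbobup.
Nasal assimilation: no change.
Apply epenthesis: hnafatsutsbobup → hinafatsutsibobup.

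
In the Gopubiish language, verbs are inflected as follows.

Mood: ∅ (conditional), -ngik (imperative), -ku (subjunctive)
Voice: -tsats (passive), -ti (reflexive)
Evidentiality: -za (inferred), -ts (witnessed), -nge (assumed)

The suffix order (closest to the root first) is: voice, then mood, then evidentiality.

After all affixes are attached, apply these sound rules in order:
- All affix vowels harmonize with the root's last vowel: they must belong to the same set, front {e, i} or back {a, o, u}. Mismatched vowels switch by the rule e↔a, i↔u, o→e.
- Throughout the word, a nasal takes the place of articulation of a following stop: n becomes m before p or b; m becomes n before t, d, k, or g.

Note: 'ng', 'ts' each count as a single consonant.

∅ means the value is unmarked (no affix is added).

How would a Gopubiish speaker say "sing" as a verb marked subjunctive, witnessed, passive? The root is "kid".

kidtsetskits

Attach voice passive -tsats → kidtsats.
Attach mood subjunctive -ku → kidtsatsku.
Attach evidentiality witnessed -ts → kidtsatskuts.
Apply vowel harmony: kidtsatskuts → kidtsetskits.
Nasal assimilation: no change.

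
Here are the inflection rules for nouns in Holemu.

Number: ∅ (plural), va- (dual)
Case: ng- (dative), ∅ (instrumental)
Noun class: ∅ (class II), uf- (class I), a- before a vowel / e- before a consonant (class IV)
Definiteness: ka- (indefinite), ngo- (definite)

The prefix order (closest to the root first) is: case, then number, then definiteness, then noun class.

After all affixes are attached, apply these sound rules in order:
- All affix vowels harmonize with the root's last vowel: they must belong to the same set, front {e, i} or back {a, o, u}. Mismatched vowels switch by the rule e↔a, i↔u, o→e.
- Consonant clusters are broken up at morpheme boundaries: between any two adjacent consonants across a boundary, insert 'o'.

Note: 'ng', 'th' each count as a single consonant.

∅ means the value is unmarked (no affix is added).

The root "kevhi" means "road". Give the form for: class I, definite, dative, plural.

ifongengokevhi

Attach case dative ng- → ngkevhi.
number = plural: zero marking, form stays ngkevhi.
Attach definiteness definite ngo- → ngongkevhi.
Attach noun class class I uf- → ufngongkevhi.
Apply vowel harmony: ufngongkevhi → ifngengkevhi.
Apply epenthesis: ifngengkevhi → ifongengokevhi.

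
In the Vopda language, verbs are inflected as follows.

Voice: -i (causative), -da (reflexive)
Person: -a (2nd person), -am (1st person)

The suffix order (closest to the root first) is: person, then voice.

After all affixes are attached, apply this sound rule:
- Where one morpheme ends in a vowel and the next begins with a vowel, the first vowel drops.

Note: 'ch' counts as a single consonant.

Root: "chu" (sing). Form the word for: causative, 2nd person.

chi

Attach person 2nd person -a → chua.
Attach voice causative -i → chuai.
Apply vowel deletion: chuai → chi.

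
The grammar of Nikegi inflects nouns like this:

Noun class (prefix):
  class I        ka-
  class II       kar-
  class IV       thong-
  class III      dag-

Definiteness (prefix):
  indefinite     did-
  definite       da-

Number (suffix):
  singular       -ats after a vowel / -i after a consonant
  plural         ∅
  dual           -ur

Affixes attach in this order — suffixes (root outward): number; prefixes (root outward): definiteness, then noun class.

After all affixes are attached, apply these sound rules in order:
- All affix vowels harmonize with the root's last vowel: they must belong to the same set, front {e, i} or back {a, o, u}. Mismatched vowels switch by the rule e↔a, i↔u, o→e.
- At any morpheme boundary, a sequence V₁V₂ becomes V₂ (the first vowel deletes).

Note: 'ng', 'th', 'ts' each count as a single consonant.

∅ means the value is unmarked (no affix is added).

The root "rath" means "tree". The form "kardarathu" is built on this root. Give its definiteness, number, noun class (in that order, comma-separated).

Segment: kar-da-rath-i.
definiteness: da- → definite.
number: -ats/i → singular.
noun class: kar- → class II.

definite, singular, class II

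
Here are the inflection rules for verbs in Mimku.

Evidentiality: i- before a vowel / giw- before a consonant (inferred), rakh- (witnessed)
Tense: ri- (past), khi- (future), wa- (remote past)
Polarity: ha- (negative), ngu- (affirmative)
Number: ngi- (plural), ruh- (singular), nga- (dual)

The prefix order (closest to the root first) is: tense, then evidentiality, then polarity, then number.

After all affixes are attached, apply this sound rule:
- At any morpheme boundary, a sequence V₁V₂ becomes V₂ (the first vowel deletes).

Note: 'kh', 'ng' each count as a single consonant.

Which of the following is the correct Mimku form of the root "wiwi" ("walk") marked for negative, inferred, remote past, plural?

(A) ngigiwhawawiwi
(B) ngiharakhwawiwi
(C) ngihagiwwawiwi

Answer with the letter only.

Attach tense remote past wa- → wawiwi.
Attach evidentiality inferred giw- (before consonant 'w') → giwwawiwi.
Attach polarity negative ha- → hagiwwawiwi.
Attach number plural ngi- → ngihagiwwawiwi.
Vowel deletion: no change.
So the correct form is ngihagiwwawiwi, option (C).
(A) ngigiwhawawiwi is wrong: it has the affixes in the wrong order.
(B) ngiharakhwawiwi is wrong: it uses witnessed instead of inferred for evidentiality.

C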